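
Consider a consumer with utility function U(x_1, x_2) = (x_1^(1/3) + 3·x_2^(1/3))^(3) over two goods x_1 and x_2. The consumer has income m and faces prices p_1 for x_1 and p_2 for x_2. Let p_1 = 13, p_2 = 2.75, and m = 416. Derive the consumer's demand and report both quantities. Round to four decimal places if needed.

MRS = MU_x_1/MU_x_2 = (1/3)·(x_2/x_1)^(2/3). Set equal to p_1/p_2.
Hence x_2/x_1 = (3·p_1/p_2)^(1/(2/3)), i.e. raised to the 1.5 power.
With the ratio pinned down, the budget gives x_1* = m/(p_1 + p_2·(x_2/x_1)) and x_2* = (x_2/x_1)·x_1*.
Numerically x_2/x_1 = 53.406961, so x_1* = 416/(13 + 2.75·53.406961) = 2.6021 and x_2* = 53.406961·2.6021 = 138.9718.

x_1* = 2.6021, x_2* = 138.9718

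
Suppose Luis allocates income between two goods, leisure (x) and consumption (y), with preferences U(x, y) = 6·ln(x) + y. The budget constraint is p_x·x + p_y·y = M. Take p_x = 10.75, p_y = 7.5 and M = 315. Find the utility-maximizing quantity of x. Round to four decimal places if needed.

x* = 4.186

So x*(p_x,p_y) = 6·p_y/p_x, independent of income; and y* = (M − 6·p_y)/p_y.
At the given prices: x* = 6·7.5/10.75 = 4.186.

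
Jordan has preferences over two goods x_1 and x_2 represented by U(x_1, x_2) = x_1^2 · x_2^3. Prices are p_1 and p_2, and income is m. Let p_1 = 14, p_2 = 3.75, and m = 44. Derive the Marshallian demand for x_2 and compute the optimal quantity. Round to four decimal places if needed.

Tangency: MRS = (2/3)·x_2/x_1 = p_1/p_2.
So 2·p_2·x_2 = 3·p_1·x_1; combined with the budget, a share 0.4 of income goes to x_1.
Demand: x_1*(p_1,p_2,m) = 0.4·m/p_1 and x_2* = 0.6·m/p_2.
At p_1=14, p_2=3.75, m=44: x_2* = 0.6·44/3.75 = 7.04.

x_2* = 7.04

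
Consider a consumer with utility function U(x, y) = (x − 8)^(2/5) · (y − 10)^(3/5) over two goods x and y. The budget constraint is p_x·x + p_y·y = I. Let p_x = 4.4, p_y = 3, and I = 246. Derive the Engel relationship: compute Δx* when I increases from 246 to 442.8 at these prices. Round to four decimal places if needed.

After buying the subsistence bundle (8, 10), a share 0.4 of the remaining income goes to x: x* = 8 + 0.4·(I − 8p_x − 10p_y)/p_x.
Discretionary income = 246 − 8·4.4 − 10·3 = 180.8; x* = 8 + 0.4·180.8/4.4 = 24.4364.
At I' = 442.8: x* = 42.3273. Change: 42.3273 − 24.4364 = 17.8909.

Δx* = 17.8909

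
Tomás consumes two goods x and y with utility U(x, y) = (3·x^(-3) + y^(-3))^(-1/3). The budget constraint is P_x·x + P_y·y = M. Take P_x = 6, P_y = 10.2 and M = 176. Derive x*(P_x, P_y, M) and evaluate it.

x* = 13.7635

From the CES first-order condition, 3·(y/x)^(4) = P_x/P_y.
Hence y/x = ((1/3)·P_x/P_y)^(1/(4)), i.e. raised to the 0.25 power.
Substitute y = (y/x)·x into the budget: x* = M/(P_x + P_y·(y/x)).
Numerically y/x = 0.665438, so x* = 176/(6 + 10.2·0.665438) = 13.7635.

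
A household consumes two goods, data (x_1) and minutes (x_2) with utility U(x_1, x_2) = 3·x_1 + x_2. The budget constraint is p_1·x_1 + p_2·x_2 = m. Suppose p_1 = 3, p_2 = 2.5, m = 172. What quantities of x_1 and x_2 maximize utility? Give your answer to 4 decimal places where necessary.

x_1* = 57.3333, x_2* = 0

Linear utility — the consumer picks whichever good has higher MU/price: 3/3 = 1 vs 1/2.5 = 0.4.
x_1 gives more utility per dollar, so spend all income on x_1: x_1* = m/p_1, x_2* = 0.
Numerically: x_1* = 57.3333, x_2* = 0.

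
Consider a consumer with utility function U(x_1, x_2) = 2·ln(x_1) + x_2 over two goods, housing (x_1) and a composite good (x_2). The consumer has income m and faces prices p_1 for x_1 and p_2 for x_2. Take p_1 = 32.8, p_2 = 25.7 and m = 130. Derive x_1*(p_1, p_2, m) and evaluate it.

Set MRS = p_1/p_2: (2/x_1)/1 = p_1/p_2.
So x_1*(p_1,p_2) = 2·p_2/p_1, independent of income; and x_2* = (m − 2·p_2)/p_2.
At the given prices: x_1* = 2·25.7/32.8 = 1.5671.

x_1* = 1.5671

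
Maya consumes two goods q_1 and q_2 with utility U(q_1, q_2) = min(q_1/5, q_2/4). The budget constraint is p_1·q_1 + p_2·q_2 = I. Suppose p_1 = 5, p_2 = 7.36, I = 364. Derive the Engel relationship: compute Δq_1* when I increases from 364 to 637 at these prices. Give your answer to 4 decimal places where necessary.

Leontief preferences: the optimum is at the kink where q_1/5 = q_2/4, i.e. q_2 = (4/5)·q_1.
Budget: p_1·q_1 + p_2·(4/5)·q_1 = I, so (5·p_1 + 4·p_2)·q_1 = 5·I.
Demand: q_1*(p_1,p_2,I) = 5·I/(5·p_1 + 4·p_2), q_2* = 4·I/(5·p_1 + 4·p_2).
Here 5·5 + 4·7.36 = 54.44, giving q_1* = 33.4313.
At I' = 637: q_1* = 58.5048. Change: 58.5048 − 33.4313 = 25.0735.

Δq_1* = 25.0735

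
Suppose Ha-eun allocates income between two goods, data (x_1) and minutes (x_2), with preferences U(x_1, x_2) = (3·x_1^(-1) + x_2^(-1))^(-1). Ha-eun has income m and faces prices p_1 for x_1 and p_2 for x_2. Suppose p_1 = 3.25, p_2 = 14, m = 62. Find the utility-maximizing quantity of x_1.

MU_x_1 ∝ 3·x_1^(-2), MU_x_2 ∝ x_2^(-2), so MRS = 3·(x_2/x_1)^(2) = p_1/p_2.
Solve for the ratio: x_2/x_1 = [(1/3)·p_1/p_2]^(0.5).
Substitute x_2 = (x_2/x_1)·x_1 into the budget: x_1* = m/(p_1 + p_2·(x_2/x_1)).
Numerically x_2/x_1 = 0.278174, so x_1* = 62/(3.25 + 14·0.278174) = 8.6781.

x_1* = 8.6781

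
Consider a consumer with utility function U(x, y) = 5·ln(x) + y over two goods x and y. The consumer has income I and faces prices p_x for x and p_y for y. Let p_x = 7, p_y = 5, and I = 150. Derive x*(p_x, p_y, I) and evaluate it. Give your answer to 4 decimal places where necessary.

Set MRS = p_x/p_y: (5/x)/1 = p_x/p_y.
So x*(p_x,p_y) = 5·p_y/p_x, independent of income; and y* = (I − 5·p_y)/p_y.
At the given prices: x* = 5·5/7 = 3.5714.

x* = 3.5714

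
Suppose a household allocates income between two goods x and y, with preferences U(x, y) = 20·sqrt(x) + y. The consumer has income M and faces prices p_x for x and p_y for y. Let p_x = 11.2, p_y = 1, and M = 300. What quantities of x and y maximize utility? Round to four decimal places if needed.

Set MRS = p_x/p_y: 10·x^(−1/2) = p_x/p_y.
Solve: √x = 10·p_y/p_x, so x*(p_x,p_y) = (10·p_y/p_x)², and y* = (M − p_x·x*)/p_y.
Plugging in: x* = (10·1/11.2)² = 0.7972, y* = 291.0714.

x* = 0.7972, y* = 291.0714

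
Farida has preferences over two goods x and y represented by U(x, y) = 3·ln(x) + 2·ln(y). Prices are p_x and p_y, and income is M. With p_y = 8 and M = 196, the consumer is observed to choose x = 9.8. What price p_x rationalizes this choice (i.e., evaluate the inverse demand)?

p_x = 12

MU_x/MU_y = (3·y)/(2·x); tangency sets this equal to p_x/p_y.
Rearranging, p_y·y = (2/3)·p_x·x. Substituting into the budget gives p_x·x·(1 + (2/3)) = M.
Demand: x*(p_x,p_y,M) = 0.6·M/p_x and y* = 0.4·M/p_y.
Set x* = 9.8 in the demand function and solve for p_x: p_x = 12.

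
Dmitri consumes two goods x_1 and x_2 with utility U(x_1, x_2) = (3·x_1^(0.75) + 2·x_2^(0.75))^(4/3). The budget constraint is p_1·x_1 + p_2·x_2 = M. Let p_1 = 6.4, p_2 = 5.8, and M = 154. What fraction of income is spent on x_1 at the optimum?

MRS = MU_x_1/MU_x_2 = (3/2)·(x_2/x_1)^(0.25). Set equal to p_1/p_2.
Solve for the ratio: x_2/x_1 = [(2/3)·p_1/p_2]^(4).
Substitute x_2 = (x_2/x_1)·x_1 into the budget: x_1* = M/(p_1 + p_2·(x_2/x_1)).
Numerically x_2/x_1 = 0.292848, so x_1* = 154/(6.4 + 5.8·0.292848) = 19.0158 and x_2* = 0.292848·19.0158 = 5.5688.
Expenditure on x_1: 6.4·19.0158 = 121.7012; share = 0.7903.

share on x_1 = 0.7903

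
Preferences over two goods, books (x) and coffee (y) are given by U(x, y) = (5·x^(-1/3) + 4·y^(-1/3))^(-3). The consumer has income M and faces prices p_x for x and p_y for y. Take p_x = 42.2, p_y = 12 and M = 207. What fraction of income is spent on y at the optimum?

share on y = 0.3818

Substitute y = (y/x)·x into the budget: x* = M/(p_x + p_y·(y/x)).
Numerically y/x = 2.17228, so x* = 207/(42.2 + 12·2.17228) = 3.0322 and y* = 2.17228·3.0322 = 6.5868.
Expenditure on y: 12·6.5868 = 79.0413; share = 0.3818.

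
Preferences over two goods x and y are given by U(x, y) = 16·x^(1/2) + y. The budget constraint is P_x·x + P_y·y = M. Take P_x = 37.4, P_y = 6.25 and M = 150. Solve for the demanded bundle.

Utility is quasi-linear in y; the FOC for x is 8/√x = P_x/P_y.
Solve: √x = 8·P_y/P_x, so x*(P_x,P_y) = (8·P_y/P_x)², and y* = (M − P_x·x*)/P_y.
Plugging in: x* = (8·6.25/37.4)² = 1.7873, y* = 13.3048.

x* = 1.7873, y* = 13.3048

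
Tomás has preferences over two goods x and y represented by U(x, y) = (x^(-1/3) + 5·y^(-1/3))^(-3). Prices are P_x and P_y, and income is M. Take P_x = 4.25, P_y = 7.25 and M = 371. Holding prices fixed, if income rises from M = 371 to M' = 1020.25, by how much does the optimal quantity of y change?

Numerically y/x = 2.240091, so x* = 371/(4.25 + 7.25·2.240091) = 18.1058 and y* = 2.240091·18.1058 = 40.5587.
At M' = 1020.25: y* = 111.5363. Change: 111.5363 − 40.5587 = 70.9777.

Δy* = 70.9777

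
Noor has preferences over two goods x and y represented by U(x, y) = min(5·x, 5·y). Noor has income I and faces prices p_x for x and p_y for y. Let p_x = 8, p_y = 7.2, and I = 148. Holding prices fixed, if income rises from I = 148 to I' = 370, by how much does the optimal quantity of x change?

Leontief preferences: the optimum is at the kink where x/5 = y/5, i.e. y = x.
Budget: p_x·x + p_y·x = I, so (5·p_x + 5·p_y)·x = 5·I.
Demand: x*(p_x,p_y,I) = 5·I/(5·p_x + 5·p_y), y* = 5·I/(5·p_x + 5·p_y).
Here 5·8 + 5·7.2 = 76, giving x* = 9.7368.
At I' = 370: x* = 24.3421. Change: 24.3421 − 9.7368 = 14.6053.

Δx* = 14.6053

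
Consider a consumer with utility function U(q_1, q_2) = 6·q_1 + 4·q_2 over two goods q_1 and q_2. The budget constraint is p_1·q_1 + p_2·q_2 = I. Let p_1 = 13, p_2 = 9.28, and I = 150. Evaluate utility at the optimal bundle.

V = 69.2308

q_1 gives more utility per dollar, so spend all income on q_1: q_1* = I/p_1, q_2* = 0.
Numerically: q_1* = 11.5385, q_2* = 0.
Utility at the optimum: U(11.5385, 0) = 69.2308.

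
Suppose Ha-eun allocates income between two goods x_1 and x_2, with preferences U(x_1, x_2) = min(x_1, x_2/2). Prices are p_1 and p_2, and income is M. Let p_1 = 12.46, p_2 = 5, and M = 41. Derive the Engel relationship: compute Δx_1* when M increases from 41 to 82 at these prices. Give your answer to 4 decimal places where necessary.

Δx_1* = 1.8255

With perfect complements, no substitution: consume in ratio x_1:x_2 = 1:2.
Budget: p_1·x_1 + p_2·2·x_1 = M, so (p_1 + 2·p_2)·x_1 = M.
Demand: x_1*(p_1,p_2,M) = M/(p_1 + 2·p_2), x_2* = 2·M/(p_1 + 2·p_2).
Here 12.46 + 2·5 = 22.46, giving x_1* = 1.8255.
At M' = 82: x_1* = 3.6509. Change: 3.6509 − 1.8255 = 1.8255.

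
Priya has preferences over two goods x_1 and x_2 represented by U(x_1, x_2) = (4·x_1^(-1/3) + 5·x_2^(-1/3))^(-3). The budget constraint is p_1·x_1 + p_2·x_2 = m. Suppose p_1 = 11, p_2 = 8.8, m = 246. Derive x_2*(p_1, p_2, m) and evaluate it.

MU_x_1 ∝ 4·x_1^(-4/3), MU_x_2 ∝ 5·x_2^(-4/3), so MRS = (4/5)·(x_2/x_1)^(4/3) = p_1/p_2.
Hence x_2/x_1 = ((5/4)·p_1/p_2)^(1/(4/3)), i.e. raised to the 0.75 power.
With the ratio pinned down, the budget gives x_1* = m/(p_1 + p_2·(x_2/x_1)) and x_2* = (x_2/x_1)·x_1*.
Numerically x_2/x_1 = 1.397542, so x_1* = 246/(11 + 8.8·1.397542) = 10.5587 and x_2* = 1.397542·10.5587 = 14.7562.

x_2* = 14.7562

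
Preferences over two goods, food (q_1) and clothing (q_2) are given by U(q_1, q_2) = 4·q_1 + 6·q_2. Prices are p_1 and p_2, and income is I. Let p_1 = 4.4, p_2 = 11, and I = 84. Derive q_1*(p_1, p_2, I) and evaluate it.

Linear utility — the consumer picks whichever good has higher MU/price: 4/4.4 = 0.9091 vs 6/11 = 0.5455.
q_1 gives more utility per dollar, so spend all income on q_1: q_1* = I/p_1, q_2* = 0.
Numerically: q_1* = 19.0909, q_2* = 0.

q_1* = 19.0909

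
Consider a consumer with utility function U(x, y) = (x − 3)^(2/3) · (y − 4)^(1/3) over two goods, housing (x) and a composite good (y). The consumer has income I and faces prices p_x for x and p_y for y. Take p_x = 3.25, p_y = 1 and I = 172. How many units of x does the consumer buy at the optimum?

x* = 35.4615

MRS = 2·(y−4)/(x−3). Tangency with p_x/p_y gives y−4 = (1/2)·(p_x/p_y)·(x−3).
After buying the subsistence bundle (3, 4), a share 2/3 of the remaining income goes to x: x* = 3 + 2/3·(I − 3p_x − 4p_y)/p_x.
Discretionary income = 172 − 3·3.25 − 4·1 = 158.25; x* = 3 + 2/3·158.25/3.25 = 35.4615.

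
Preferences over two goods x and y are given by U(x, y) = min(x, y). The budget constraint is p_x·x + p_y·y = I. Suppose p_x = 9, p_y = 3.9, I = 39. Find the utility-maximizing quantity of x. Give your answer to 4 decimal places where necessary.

x* = 3.0233

With perfect complements, no substitution: consume in ratio x:y = 1:1.
Budget: p_x·x + p_y·x = I, so (p_x + p_y)·x = I.
Demand: x*(p_x,p_y,I) = I/(p_x + p_y), y* = I/(p_x + p_y).
Here 9 + 3.9 = 12.9, giving x* = 3.0233.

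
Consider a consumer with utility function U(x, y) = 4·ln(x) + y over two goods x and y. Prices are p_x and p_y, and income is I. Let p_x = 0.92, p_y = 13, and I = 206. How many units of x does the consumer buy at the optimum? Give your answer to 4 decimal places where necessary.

x* = 56.5217

MU_x = 4/x, MU_y = 1. Tangency: 4/x = p_x/p_y.
So x*(p_x,p_y) = 4·p_y/p_x, independent of income; and y* = (I − 4·p_y)/p_y.
At the given prices: x* = 4·13/0.92 = 56.5217.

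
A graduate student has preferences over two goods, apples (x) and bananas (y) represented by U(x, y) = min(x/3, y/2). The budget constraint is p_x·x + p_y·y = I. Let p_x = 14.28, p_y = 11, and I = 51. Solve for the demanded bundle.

x* = 2.3597, y* = 1.5731

With perfect complements, no substitution: consume in ratio x:y = 3:2.
Budget: p_x·x + p_y·(2/3)·x = I, so (3·p_x + 2·p_y)·x = 3·I.
Demand: x*(p_x,p_y,I) = 3·I/(3·p_x + 2·p_y), y* = 2·I/(3·p_x + 2·p_y).
Here 3·14.28 + 2·11 = 64.84, giving x* = 2.3597 and y* = 1.5731.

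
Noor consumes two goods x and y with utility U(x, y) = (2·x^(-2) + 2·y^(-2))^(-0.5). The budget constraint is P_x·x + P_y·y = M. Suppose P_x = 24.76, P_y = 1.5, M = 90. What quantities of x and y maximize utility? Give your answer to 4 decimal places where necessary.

MU_x ∝ 2·x^(-3), MU_y ∝ 2·y^(-3), so MRS = (y/x)^(3) = P_x/P_y.
Hence y/x = (P_x/P_y)^(1/(3)), i.e. raised to the 1/3 power.
With the ratio pinned down, the budget gives x* = M/(P_x + P_y·(y/x)) and y* = (y/x)·x*.
Numerically y/x = 2.546165, so x* = 90/(24.76 + 1.5·2.546165) = 3.1491 and y* = 2.546165·3.1491 = 8.0182.

x* = 3.1491, y* = 8.0182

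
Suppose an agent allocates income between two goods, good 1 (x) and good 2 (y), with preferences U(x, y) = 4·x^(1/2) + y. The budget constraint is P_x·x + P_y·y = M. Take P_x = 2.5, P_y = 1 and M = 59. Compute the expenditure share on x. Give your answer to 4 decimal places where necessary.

Utility is quasi-linear in y; the FOC for x is 2/√x = P_x/P_y.
Thus x* = (2·P_y/P_x)² — independent of M — with the rest of income spent on y.
Plugging in: x* = (2·1/2.5)² = 0.64, y* = 57.4.
Expenditure on x: 2.5·0.64 = 1.6; share = 0.0271.

share on x = 0.0271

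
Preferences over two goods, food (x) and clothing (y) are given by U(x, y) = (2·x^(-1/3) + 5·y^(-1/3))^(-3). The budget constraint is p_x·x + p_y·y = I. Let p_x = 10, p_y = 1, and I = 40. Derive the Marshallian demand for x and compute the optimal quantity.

x* = 1.8885

Numerically y/x = 11.18034, so x* = 40/(10 + 1·11.18034) = 1.8885.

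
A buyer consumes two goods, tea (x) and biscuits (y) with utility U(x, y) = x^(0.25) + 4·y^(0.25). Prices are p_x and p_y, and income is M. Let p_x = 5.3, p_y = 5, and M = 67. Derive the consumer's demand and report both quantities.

MU_x ∝ x^(-0.75), MU_y ∝ 4·y^(-0.75), so MRS = (1/4)·(y/x)^(0.75) = p_x/p_y.
Solve for the ratio: y/x = [4·p_x/p_y]^(4/3).
Substitute y = (y/x)·x into the budget: x* = M/(p_x + p_y·(y/x)).
Numerically y/x = 6.862586, so x* = 67/(5.3 + 5·6.862586) = 1.6914 and y* = 6.862586·1.6914 = 11.6072.

x* = 1.6914, y* = 11.6072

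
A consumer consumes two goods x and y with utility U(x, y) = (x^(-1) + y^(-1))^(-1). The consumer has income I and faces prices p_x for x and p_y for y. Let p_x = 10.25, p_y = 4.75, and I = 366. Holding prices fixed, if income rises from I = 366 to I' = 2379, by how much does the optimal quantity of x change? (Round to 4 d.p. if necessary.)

MU_x ∝ x^(-2), MU_y ∝ y^(-2), so MRS = (y/x)^(2) = p_x/p_y.
Solve for the ratio: y/x = [p_x/p_y]^(0.5).
Substitute y = (y/x)·x into the budget: x* = I/(p_x + p_y·(y/x)).
Numerically y/x = 1.468977, so x* = 366/(10.25 + 4.75·1.468977) = 21.2449.
At I' = 2379: x* = 138.092. Change: 138.092 − 21.2449 = 116.8471.

Δx* = 116.8471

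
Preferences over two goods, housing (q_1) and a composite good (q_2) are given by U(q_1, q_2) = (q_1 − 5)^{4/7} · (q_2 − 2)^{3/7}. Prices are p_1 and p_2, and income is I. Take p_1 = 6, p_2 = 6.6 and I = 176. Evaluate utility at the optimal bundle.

V = 10.7331

Substituting into the budget: q_1* = 5 + 4/7·(I − 5·p_1 − 2·p_2)/p_1, and q_2* = 2 + 3/7·(…)/p_2.
Discretionary income = 176 − 5·6 − 2·6.6 = 132.8; q_1* = 5 + 4/7·132.8/6 = 17.6476; q_2* = 2 + 3/7·132.8/6.6 = 10.6234.
Utility at the optimum: U(17.6476, 10.6234) = 10.7331.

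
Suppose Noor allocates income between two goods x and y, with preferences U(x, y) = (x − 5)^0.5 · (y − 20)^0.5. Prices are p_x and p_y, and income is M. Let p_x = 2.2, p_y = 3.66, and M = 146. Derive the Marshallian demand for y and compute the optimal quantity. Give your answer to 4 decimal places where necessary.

y* = 28.4426

Let x' = x−5, y' = y−20. MRS = y'/x' = p_x/p_y.
Substituting into the budget: x* = 5 + 0.5·(M − 5·p_x − 20·p_y)/p_x, and y* = 20 + 0.5·(…)/p_y.
Discretionary income = 146 − 5·2.2 − 20·3.66 = 61.8; y* = 20 + 0.5·61.8/3.66 = 28.4426.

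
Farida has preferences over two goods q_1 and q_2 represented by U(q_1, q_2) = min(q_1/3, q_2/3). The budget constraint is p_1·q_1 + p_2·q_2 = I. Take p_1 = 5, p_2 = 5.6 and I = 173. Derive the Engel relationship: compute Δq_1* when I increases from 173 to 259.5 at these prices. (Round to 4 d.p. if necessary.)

Δq_1* = 8.1604

Leontief preferences: the optimum is at the kink where q_1/3 = q_2/3, i.e. q_2 = q_1.
Budget: p_1·q_1 + p_2·q_1 = I, so (3·p_1 + 3·p_2)·q_1 = 3·I.
Demand: q_1*(p_1,p_2,I) = 3·I/(3·p_1 + 3·p_2), q_2* = 3·I/(3·p_1 + 3·p_2).
Here 3·5 + 3·5.6 = 31.8, giving q_1* = 16.3208.
At I' = 259.5: q_1* = 24.4811. Change: 24.4811 − 16.3208 = 8.1604.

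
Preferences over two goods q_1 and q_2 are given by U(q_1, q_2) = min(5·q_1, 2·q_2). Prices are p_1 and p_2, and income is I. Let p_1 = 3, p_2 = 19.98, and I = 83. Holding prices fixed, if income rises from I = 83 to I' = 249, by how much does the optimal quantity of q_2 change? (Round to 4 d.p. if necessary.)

Δq_2* = 7.8376

With perfect complements, no substitution: consume in ratio q_1:q_2 = 2:5.
Budget: p_1·q_1 + p_2·(5/2)·q_1 = I, so (2·p_1 + 5·p_2)·q_1 = 2·I.
Demand: q_1*(p_1,p_2,I) = 2·I/(2·p_1 + 5·p_2), q_2* = 5·I/(2·p_1 + 5·p_2).
Here 2·3 + 5·19.98 = 105.9, giving q_2* = 3.9188.
At I' = 249: q_2* = 11.7564. Change: 11.7564 − 3.9188 = 7.8376.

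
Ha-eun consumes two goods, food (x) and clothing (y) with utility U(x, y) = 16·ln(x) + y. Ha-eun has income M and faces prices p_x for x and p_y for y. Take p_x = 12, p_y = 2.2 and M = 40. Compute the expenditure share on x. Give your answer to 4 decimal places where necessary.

share on x = 0.88

So x*(p_x,p_y) = 16·p_y/p_x, independent of income; and y* = (M − 16·p_y)/p_y.
At the given prices: x* = 16·2.2/12 = 2.9333, and y* = 2.1818.
Expenditure on x: 12·2.9333 = 35.2; share = 0.88.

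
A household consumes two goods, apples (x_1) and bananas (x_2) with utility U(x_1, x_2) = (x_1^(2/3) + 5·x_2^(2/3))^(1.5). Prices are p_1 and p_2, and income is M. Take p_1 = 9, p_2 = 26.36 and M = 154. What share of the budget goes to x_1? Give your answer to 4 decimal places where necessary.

MRS = MU_x_1/MU_x_2 = (1/5)·(x_2/x_1)^(1/3). Set equal to p_1/p_2.
Solve for the ratio: x_2/x_1 = [5·p_1/p_2]^(3).
Substitute x_2 = (x_2/x_1)·x_1 into the budget: x_1* = M/(p_1 + p_2·(x_2/x_1)).
Numerically x_2/x_1 = 4.975094, so x_1* = 154/(9 + 26.36·4.975094) = 1.0989 and x_2* = 4.975094·1.0989 = 5.467.
Expenditure on x_1: 9·1.0989 = 9.8899; share = 0.0642.

share on x_1 = 0.0642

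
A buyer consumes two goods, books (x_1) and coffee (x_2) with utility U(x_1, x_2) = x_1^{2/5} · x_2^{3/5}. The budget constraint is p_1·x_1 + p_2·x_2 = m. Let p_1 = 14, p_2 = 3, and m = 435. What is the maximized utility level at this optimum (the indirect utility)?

MU_x_1/MU_x_2 = (0.4·x_2)/(0.6·x_1); tangency sets this equal to p_1/p_2.
Rearranging, p_2·x_2 = (3/2)·p_1·x_1. Substituting into the budget gives p_1·x_1·(1 + (3/2)) = m.
Demand: x_1*(p_1,p_2,m) = 0.4·m/p_1 and x_2* = 0.6·m/p_2.
At p_1=14, p_2=3, m=435: x_1* = 0.4·435/14 = 12.4286, x_2* = 87.
Utility at the optimum: U(12.4286, 87) = 39.9466.

V = 39.9466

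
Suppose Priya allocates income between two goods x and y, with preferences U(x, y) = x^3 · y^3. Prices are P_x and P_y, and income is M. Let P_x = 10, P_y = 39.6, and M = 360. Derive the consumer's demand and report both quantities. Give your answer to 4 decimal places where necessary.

x* = 18, y* = 4.5455

Tangency: MRS = y/x = P_x/P_y.
So 3·P_y·y = 3·P_x·x; combined with the budget, a share 0.5 of income goes to x.
Demand: x*(P_x,P_y,M) = 0.5·M/P_x and y* = 0.5·M/P_y.
At P_x=10, P_y=39.6, M=360: x* = 0.5·360/10 = 18, y* = 4.5455.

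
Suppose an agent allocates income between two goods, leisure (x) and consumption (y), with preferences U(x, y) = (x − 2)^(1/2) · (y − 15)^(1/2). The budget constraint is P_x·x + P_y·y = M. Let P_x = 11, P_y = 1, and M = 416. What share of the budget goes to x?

share on x = 0.5084

MRS = (y−15)/(x−2). Tangency with P_x/P_y gives y−15 = (P_x/P_y)·(x−2).
After buying the subsistence bundle (2, 15), a share 0.5 of the remaining income goes to x: x* = 2 + 0.5·(M − 2P_x − 15P_y)/P_x.
Discretionary income = 416 − 2·11 − 15·1 = 379; x* = 2 + 0.5·379/11 = 19.2273; y* = 15 + 0.5·379/1 = 204.5.
Expenditure on x: 11·19.2273 = 211.5; share = 0.5084.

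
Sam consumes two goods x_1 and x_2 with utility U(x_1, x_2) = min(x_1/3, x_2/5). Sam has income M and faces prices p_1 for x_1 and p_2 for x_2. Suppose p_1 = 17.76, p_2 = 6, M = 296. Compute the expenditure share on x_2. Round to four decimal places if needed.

Leontief preferences: the optimum is at the kink where x_1/3 = x_2/5, i.e. x_2 = (5/3)·x_1.
Budget: p_1·x_1 + p_2·(5/3)·x_1 = M, so (3·p_1 + 5·p_2)·x_1 = 3·M.
Demand: x_1*(p_1,p_2,M) = 3·M/(3·p_1 + 5·p_2), x_2* = 5·M/(3·p_1 + 5·p_2).
Here 3·17.76 + 5·6 = 83.28, giving x_1* = 10.6628 and x_2* = 17.7714.
Expenditure on x_2: 6·17.7714 = 106.6282; share = 0.3602.

share on x_2 = 0.3602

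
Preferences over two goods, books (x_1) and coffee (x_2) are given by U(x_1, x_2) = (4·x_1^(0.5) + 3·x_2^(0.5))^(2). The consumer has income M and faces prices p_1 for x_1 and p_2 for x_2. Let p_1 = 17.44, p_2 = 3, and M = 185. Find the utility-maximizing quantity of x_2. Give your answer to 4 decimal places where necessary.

Substitute x_2 = (x_2/x_1)·x_1 into the budget: x_1* = M/(p_1 + p_2·(x_2/x_1)).
Numerically x_2/x_1 = 19.0096, so x_1* = 185/(17.44 + 3·19.0096) = 2.4843 and x_2* = 19.0096·2.4843 = 47.2248.

x_2* = 47.2248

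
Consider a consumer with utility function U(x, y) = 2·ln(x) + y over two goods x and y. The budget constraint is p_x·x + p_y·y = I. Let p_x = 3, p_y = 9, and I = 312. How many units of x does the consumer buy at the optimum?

x* = 6

Set MRS = p_x/p_y: (2/x)/1 = p_x/p_y.
So x*(p_x,p_y) = 2·p_y/p_x, independent of income; and y* = (I − 2·p_y)/p_y.
At the given prices: x* = 2·9/3 = 6.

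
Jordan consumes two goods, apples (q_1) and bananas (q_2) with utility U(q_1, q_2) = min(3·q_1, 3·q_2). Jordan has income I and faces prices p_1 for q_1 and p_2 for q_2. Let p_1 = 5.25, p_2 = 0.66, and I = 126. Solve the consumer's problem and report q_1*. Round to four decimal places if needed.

q_1* = 21.3198

With perfect complements, no substitution: consume in ratio q_1:q_2 = 3:3.
Budget: p_1·q_1 + p_2·q_1 = I, so (3·p_1 + 3·p_2)·q_1 = 3·I.
Demand: q_1*(p_1,p_2,I) = 3·I/(3·p_1 + 3·p_2), q_2* = 3·I/(3·p_1 + 3·p_2).
Here 3·5.25 + 3·0.66 = 17.73, giving q_1* = 21.3198.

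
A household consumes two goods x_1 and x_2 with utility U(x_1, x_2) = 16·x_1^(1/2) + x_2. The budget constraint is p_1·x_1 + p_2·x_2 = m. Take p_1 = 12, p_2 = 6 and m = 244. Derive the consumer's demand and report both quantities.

x_1* = 16, x_2* = 8.6667

Plugging in: x_1* = (8·6/12)² = 16, x_2* = 8.6667.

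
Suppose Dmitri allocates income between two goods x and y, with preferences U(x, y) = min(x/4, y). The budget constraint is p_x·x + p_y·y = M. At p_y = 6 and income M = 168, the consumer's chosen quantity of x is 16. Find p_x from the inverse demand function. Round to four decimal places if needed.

p_x = 9

With perfect complements, no substitution: consume in ratio x:y = 4:1.
Budget: p_x·x + p_y·(1/4)·x = M, so (4·p_x + p_y)·x = 4·M.
Demand: x*(p_x,p_y,M) = 4·M/(4·p_x + p_y), y* = M/(4·p_x + p_y).
Set x* = 16 in the demand function and solve for p_x: p_x = 9.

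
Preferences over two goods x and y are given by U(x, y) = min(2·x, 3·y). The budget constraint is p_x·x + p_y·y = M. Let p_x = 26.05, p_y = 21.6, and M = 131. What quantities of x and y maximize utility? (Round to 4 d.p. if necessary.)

x* = 3.2386, y* = 2.159

Leontief preferences: the optimum is at the kink where x/3 = y/2, i.e. y = (2/3)·x.
Budget: p_x·x + p_y·(2/3)·x = M, so (3·p_x + 2·p_y)·x = 3·M.
Demand: x*(p_x,p_y,M) = 3·M/(3·p_x + 2·p_y), y* = 2·M/(3·p_x + 2·p_y).
Here 3·26.05 + 2·21.6 = 121.35, giving x* = 3.2386 and y* = 2.159.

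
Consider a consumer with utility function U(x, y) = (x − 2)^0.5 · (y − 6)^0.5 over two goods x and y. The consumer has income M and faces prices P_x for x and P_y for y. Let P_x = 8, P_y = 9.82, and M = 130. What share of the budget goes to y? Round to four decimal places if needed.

share on y = 0.6651

Let x' = x−2, y' = y−6. MRS = y'/x' = P_x/P_y.
Substituting into the budget: x* = 2 + 0.5·(M − 2·P_x − 6·P_y)/P_x, and y* = 6 + 0.5·(…)/P_y.
Discretionary income = 130 − 2·8 − 6·9.82 = 55.08; x* = 2 + 0.5·55.08/8 = 5.4425; y* = 6 + 0.5·55.08/9.82 = 8.8045.
Expenditure on y: 9.82·8.8045 = 86.46; share = 0.6651.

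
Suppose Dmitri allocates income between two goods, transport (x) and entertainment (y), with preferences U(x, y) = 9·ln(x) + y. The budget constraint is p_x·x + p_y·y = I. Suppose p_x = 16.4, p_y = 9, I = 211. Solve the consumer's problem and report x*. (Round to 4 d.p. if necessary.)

x* = 4.939

Set MRS = p_x/p_y: (9/x)/1 = p_x/p_y.
So x*(p_x,p_y) = 9·p_y/p_x, independent of income; and y* = (I − 9·p_y)/p_y.
At the given prices: x* = 9·9/16.4 = 4.939.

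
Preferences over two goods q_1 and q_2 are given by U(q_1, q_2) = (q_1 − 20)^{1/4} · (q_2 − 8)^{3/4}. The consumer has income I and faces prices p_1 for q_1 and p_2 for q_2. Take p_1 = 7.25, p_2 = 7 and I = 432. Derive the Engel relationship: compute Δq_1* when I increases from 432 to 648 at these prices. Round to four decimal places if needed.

Δq_1* = 7.4483

This is Cobb-Douglas in (q_1−20, q_2−8): tangency gives 0.25·p_2·(q_2−8) = 0.75·p_1·(q_1−20).
Substituting into the budget: q_1* = 20 + 0.25·(I − 20·p_1 − 8·p_2)/p_1, and q_2* = 8 + 0.75·(…)/p_2.
Discretionary income = 432 − 20·7.25 − 8·7 = 231; q_1* = 20 + 0.25·231/7.25 = 27.9655.
At I' = 648: q_1* = 35.4138. Change: 35.4138 − 27.9655 = 7.4483.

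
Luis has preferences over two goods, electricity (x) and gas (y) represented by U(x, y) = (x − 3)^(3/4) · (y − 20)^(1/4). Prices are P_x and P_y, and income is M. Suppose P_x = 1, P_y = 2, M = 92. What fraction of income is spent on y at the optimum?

MRS = 3·(y−20)/(x−3). Tangency with P_x/P_y gives y−20 = (1/3)·(P_x/P_y)·(x−3).
After buying the subsistence bundle (3, 20), a share 0.75 of the remaining income goes to x: x* = 3 + 0.75·(M − 3P_x − 20P_y)/P_x.
Discretionary income = 92 − 3·1 − 20·2 = 49; x* = 3 + 0.75·49/1 = 39.75; y* = 20 + 0.25·49/2 = 26.125.
Expenditure on y: 2·26.125 = 52.25; share = 0.5679.

share on y = 0.5679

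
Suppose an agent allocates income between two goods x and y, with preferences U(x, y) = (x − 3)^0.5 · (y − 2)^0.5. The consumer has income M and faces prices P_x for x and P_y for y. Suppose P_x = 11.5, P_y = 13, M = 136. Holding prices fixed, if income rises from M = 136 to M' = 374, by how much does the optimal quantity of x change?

Δx* = 10.3478

After buying the subsistence bundle (3, 2), a share 0.5 of the remaining income goes to x: x* = 3 + 0.5·(M − 3P_x − 2P_y)/P_x.
Discretionary income = 136 − 3·11.5 − 2·13 = 75.5; x* = 3 + 0.5·75.5/11.5 = 6.2826.
At M' = 374: x* = 16.6304. Change: 16.6304 − 6.2826 = 10.3478.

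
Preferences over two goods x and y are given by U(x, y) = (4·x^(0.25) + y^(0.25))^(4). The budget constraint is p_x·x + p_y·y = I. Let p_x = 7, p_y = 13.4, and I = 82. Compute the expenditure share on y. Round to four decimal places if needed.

MU_x ∝ 4·x^(-0.75), MU_y ∝ y^(-0.75), so MRS = 4·(y/x)^(0.75) = p_x/p_y.
Solve for the ratio: y/x = [(1/4)·p_x/p_y]^(4/3).
With the ratio pinned down, the budget gives x* = I/(p_x + p_y·(y/x)) and y* = (y/x)·x*.
Numerically y/x = 0.066259, so x* = 82/(7 + 13.4·0.066259) = 10.3957 and y* = 0.066259·10.3957 = 0.6888.
Expenditure on y: 13.4·0.6888 = 9.23; share = 0.1126.

share on y = 0.1126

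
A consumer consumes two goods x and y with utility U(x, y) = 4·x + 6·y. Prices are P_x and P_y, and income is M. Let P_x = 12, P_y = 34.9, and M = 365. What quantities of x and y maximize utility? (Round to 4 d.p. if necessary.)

x* = 30.4167, y* = 0

Linear utility — the consumer picks whichever good has higher MU/price: 4/12 = 0.3333 vs 6/34.9 = 0.1719.
x gives more utility per dollar, so spend all income on x: x* = M/P_x, y* = 0.
Numerically: x* = 30.4167, y* = 0.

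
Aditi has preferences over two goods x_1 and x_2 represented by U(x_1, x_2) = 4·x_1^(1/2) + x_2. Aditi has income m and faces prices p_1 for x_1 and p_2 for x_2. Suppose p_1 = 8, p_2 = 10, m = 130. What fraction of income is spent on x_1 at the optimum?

share on x_1 = 0.3846

Utility is quasi-linear in x_2; the FOC for x_1 is 2/√x_1 = p_1/p_2.
Thus x_1* = (2·p_2/p_1)² — independent of m — with the rest of income spent on x_2.
Plugging in: x_1* = (2·10/8)² = 6.25, x_2* = 8.
Expenditure on x_1: 8·6.25 = 50; share = 0.3846.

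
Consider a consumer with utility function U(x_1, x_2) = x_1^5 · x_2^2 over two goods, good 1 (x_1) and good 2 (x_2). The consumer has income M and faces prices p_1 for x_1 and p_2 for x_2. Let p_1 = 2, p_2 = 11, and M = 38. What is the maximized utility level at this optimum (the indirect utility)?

V = 448511.4769

MU_x_1/MU_x_2 = (5·x_2)/(2·x_1); tangency sets this equal to p_1/p_2.
So 5·p_2·x_2 = 2·p_1·x_1; combined with the budget, a share 5/7 of income goes to x_1.
Demand: x_1*(p_1,p_2,M) = 5/7·M/p_1 and x_2* = 2/7·M/p_2.
At p_1=2, p_2=11, M=38: x_1* = 5/7·38/2 = 13.5714, x_2* = 0.987.
Utility at the optimum: U(13.5714, 0.987) = 448511.4769.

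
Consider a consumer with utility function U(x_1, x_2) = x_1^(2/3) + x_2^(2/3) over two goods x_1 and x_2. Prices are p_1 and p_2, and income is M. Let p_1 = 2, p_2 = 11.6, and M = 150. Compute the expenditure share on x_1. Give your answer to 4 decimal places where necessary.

share on x_1 = 0.9711

From the CES first-order condition, (x_2/x_1)^(1/3) = p_1/p_2.
Solve for the ratio: x_2/x_1 = [p_1/p_2]^(3).
With the ratio pinned down, the budget gives x_1* = M/(p_1 + p_2·(x_2/x_1)) and x_2* = (x_2/x_1)·x_1*.
Numerically x_2/x_1 = 0.005125, so x_1* = 150/(2 + 11.6·0.005125) = 72.8349 and x_2* = 0.005125·72.8349 = 0.3733.
Expenditure on x_1: 2·72.8349 = 145.6697; share = 0.9711.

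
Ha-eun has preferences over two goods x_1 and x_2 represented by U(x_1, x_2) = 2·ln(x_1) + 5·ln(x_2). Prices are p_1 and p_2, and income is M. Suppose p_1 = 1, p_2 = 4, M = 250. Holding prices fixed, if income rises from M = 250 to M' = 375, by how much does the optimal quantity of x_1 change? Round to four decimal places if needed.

Tangency: MRS = (2/5)·x_2/x_1 = p_1/p_2.
So 2·p_2·x_2 = 5·p_1·x_1; combined with the budget, a share 2/7 of income goes to x_1.
Demand: x_1*(p_1,p_2,M) = 2/7·M/p_1 and x_2* = 5/7·M/p_2.
At p_1=1, p_2=4, M=250: x_1* = 2/7·250/1 = 71.4286.
At M' = 375: x_1* = 107.1429. Change: 107.1429 − 71.4286 = 35.7143.

Δx_1* = 35.7143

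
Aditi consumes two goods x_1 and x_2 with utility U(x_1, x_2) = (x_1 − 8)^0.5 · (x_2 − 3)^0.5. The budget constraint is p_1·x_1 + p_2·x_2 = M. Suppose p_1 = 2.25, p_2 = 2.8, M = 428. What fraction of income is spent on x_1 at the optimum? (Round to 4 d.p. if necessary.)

Let x_1' = x_1−8, x_2' = x_2−3. MRS = x_2'/x_1' = p_1/p_2.
Substituting into the budget: x_1* = 8 + 0.5·(M − 8·p_1 − 3·p_2)/p_1, and x_2* = 3 + 0.5·(…)/p_2.
Discretionary income = 428 − 8·2.25 − 3·2.8 = 401.6; x_1* = 8 + 0.5·401.6/2.25 = 97.2444; x_2* = 3 + 0.5·401.6/2.8 = 74.7143.
Expenditure on x_1: 2.25·97.2444 = 218.8; share = 0.5112.

share on x_1 = 0.5112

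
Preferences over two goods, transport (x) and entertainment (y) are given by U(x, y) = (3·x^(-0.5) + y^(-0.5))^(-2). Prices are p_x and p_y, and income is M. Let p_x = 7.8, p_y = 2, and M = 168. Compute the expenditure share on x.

share on x = 0.766

MU_x ∝ 3·x^(-1.5), MU_y ∝ y^(-1.5), so MRS = 3·(y/x)^(1.5) = p_x/p_y.
Hence y/x = ((1/3)·p_x/p_y)^(1/(1.5)), i.e. raised to the 2/3 power.
Substitute y = (y/x)·x into the budget: x* = M/(p_x + p_y·(y/x)).
Numerically y/x = 1.191138, so x* = 168/(7.8 + 2·1.191138) = 16.4993 and y* = 1.191138·16.4993 = 19.6529.
Expenditure on x: 7.8·16.4993 = 128.6942; share = 0.766.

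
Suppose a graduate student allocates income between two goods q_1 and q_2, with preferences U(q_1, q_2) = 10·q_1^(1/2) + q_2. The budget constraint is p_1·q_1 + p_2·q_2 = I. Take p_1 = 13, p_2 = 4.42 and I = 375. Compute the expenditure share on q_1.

Utility is quasi-linear in q_2; the FOC for q_1 is 5/√q_1 = p_1/p_2.
Thus q_1* = (5·p_2/p_1)² — independent of I — with the rest of income spent on q_2.
Plugging in: q_1* = (5·4.42/13)² = 2.89, q_2* = 76.3416.
Expenditure on q_1: 13·2.89 = 37.57; share = 0.1002.

share on q_1 = 0.1002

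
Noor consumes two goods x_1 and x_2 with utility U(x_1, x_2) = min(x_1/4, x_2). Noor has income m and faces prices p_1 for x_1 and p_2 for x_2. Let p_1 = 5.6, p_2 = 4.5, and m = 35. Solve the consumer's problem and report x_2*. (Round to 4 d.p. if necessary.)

Leontief preferences: the optimum is at the kink where x_1/4 = x_2/1, i.e. x_2 = (1/4)·x_1.
Budget: p_1·x_1 + p_2·(1/4)·x_1 = m, so (4·p_1 + p_2)·x_1 = 4·m.
Demand: x_1*(p_1,p_2,m) = 4·m/(4·p_1 + p_2), x_2* = m/(4·p_1 + p_2).
Here 4·5.6 + 4.5 = 26.9, giving x_2* = 1.3011.

x_2* = 1.3011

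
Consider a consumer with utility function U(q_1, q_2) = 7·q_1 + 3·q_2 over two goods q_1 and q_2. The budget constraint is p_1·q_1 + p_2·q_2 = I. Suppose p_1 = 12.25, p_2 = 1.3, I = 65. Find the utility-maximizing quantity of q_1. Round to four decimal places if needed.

q_1* = 0

Perfect substitutes: compare marginal utility per dollar. 7/p_1 vs 3/p_2 → 0.5714 vs 2.3077.
q_2 gives more utility per dollar, so spend all income on q_2: q_2* = I/p_2, q_1* = 0.
Numerically: q_1* = 0, q_2* = 50.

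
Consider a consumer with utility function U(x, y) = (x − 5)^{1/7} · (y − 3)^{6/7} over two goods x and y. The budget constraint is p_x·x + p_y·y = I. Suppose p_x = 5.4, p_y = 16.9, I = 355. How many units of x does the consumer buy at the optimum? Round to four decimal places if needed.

x* = 12.336

MRS = (1/6)·(y−3)/(x−5). Tangency with p_x/p_y gives y−3 = 6·(p_x/p_y)·(x−5).
Substituting into the budget: x* = 5 + 1/7·(I − 5·p_x − 3·p_y)/p_x, and y* = 3 + 6/7·(…)/p_y.
Discretionary income = 355 − 5·5.4 − 3·16.9 = 277.3; x* = 5 + 1/7·277.3/5.4 = 12.336.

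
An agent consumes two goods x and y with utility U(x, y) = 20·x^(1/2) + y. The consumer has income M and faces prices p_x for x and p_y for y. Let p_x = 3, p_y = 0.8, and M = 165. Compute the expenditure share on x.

Set MRS = p_x/p_y: 10·x^(−1/2) = p_x/p_y.
Thus x* = (10·p_y/p_x)² — independent of M — with the rest of income spent on y.
Plugging in: x* = (10·0.8/3)² = 7.1111, y* = 179.5833.
Expenditure on x: 3·7.1111 = 21.3333; share = 0.1293.

share on x = 0.1293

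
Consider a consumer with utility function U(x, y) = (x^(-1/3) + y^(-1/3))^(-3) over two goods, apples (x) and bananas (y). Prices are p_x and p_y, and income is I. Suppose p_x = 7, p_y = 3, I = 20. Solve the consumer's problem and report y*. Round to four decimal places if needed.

MRS = MU_x/MU_y = (y/x)^(4/3). Set equal to p_x/p_y.
Hence y/x = (p_x/p_y)^(1/(4/3)), i.e. raised to the 0.75 power.
Substitute y = (y/x)·x into the budget: x* = I/(p_x + p_y·(y/x)).
Numerically y/x = 1.887916, so x* = 20/(7 + 3·1.887916) = 1.5793 and y* = 1.887916·1.5793 = 2.9816.

y* = 2.9816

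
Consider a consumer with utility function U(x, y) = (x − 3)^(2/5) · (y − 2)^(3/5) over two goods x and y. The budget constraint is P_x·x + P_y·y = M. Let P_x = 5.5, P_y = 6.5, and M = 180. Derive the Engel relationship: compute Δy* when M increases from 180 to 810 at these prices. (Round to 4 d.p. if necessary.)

This is Cobb-Douglas in (x−3, y−2): tangency gives 0.4·P_y·(y−2) = 0.6·P_x·(x−3).
Substituting into the budget: x* = 3 + 0.4·(M − 3·P_x − 2·P_y)/P_x, and y* = 2 + 0.6·(…)/P_y.
Discretionary income = 180 − 3·5.5 − 2·6.5 = 150.5; y* = 2 + 0.6·150.5/6.5 = 15.8923.
At M' = 810: y* = 74.0462. Change: 74.0462 − 15.8923 = 58.1538.

Δy* = 58.1538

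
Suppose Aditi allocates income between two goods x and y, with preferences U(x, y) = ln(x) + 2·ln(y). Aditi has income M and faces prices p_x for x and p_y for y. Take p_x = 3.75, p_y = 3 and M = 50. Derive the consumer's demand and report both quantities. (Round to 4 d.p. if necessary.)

The MRS is (1/2)·y/x. Set MRS = p_x/p_y.
Rearranging, p_y·y = 2·p_x·x. Substituting into the budget gives p_x·x·(1 + 2) = M.
Demand: x*(p_x,p_y,M) = 1/3·M/p_x and y* = 2/3·M/p_y.
At p_x=3.75, p_y=3, M=50: x* = 1/3·50/3.75 = 4.4444, y* = 11.1111.

x* = 4.4444, y* = 11.1111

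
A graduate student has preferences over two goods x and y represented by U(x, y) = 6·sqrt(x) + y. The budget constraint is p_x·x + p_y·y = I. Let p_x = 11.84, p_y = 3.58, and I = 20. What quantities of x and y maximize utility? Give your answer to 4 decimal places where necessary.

x* = 0.8228, y* = 2.8653

Set MRS = p_x/p_y: 3·x^(−1/2) = p_x/p_y.
Solve: √x = 3·p_y/p_x, so x*(p_x,p_y) = (3·p_y/p_x)², and y* = (I − p_x·x*)/p_y.
Plugging in: x* = (3·3.58/11.84)² = 0.8228, y* = 2.8653.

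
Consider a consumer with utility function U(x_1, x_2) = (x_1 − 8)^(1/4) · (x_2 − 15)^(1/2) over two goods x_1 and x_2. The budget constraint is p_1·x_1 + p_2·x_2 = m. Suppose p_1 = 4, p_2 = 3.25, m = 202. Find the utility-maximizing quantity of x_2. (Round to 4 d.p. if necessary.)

x_2* = 39.8718

Let x_1' = x_1−8, x_2' = x_2−15. MRS = (1/2)·x_2'/x_1' = p_1/p_2.
Substituting into the budget: x_1* = 8 + 1/3·(m − 8·p_1 − 15·p_2)/p_1, and x_2* = 15 + 2/3·(…)/p_2.
Discretionary income = 202 − 8·4 − 15·3.25 = 121.25; x_2* = 15 + 2/3·121.25/3.25 = 39.8718.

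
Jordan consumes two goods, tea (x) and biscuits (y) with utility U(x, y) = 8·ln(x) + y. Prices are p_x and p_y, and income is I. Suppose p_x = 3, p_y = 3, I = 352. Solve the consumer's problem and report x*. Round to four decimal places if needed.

Set MRS = p_x/p_y: (8/x)/1 = p_x/p_y.
So x*(p_x,p_y) = 8·p_y/p_x, independent of income; and y* = (I − 8·p_y)/p_y.
At the given prices: x* = 8·3/3 = 8.

x* = 8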